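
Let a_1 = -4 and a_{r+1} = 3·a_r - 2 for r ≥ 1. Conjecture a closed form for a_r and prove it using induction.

a_r = -5·3^(r - 1) + 1

Computing the first terms: a_1 = -4, a_2 = -14, a_3 = -44. This suggests a_r = -5·3^(r - 1) + 1.
Base case (r = 1): the formula gives -4 = -4 = a_1.
Inductive step: suppose the statement holds for some p ≥ 1, so a_p = -5·3^(p - 1) + 1.
Then a_{p+1} = 3·a_p - 2 = 3·(-5·3^(p - 1) + 1) - 2 = -5·3^p + 1 = -5·3^((p+1) - 1) + 1,
which is the claimed formula at r = p+1.
By the principle of mathematical induction, the result holds for all r ≥ 1.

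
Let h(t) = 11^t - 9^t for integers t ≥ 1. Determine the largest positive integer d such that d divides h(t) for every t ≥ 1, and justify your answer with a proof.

Computing the first values: h(1) = 2 and h(2) = 40; gcd(2, 40) = 2, so d ≤ 2.
We prove 2 | 11^t - 9^t for all t ≥ 1 by induction on t.
When t = 1: h(1) = 2 = 2·(1), so 2 | h(1).
For the inductive step, assume it holds for an arbitrary r ≥ 1, i.e. 2 | h(r). Then
11^{r+1} − 9^{r+1} = 11·11^r − 9·9^r = 11·(11^r − 9^r) + (2)·9^r. The first term is divisible by 2 by the inductive hypothesis, and the second term (2)·9^r is divisible by 2 since 2 | 2. Hence 2 | h(r+1).
By induction, the statement is established for all t ≥ 1.
Therefore the largest such d is 2.

d = 2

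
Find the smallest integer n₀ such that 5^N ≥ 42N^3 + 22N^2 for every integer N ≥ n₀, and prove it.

At N = 5: 3125 < 5800, so the inequality fails and n₀ ≥ 6. We prove 5^N ≥ 42N^3 + 22N^2 for all N ≥ 6.
When N = 6: 5^N = 15625 and 42N^3 + 22N^2 = 9864, so 15625 ≥ 9864.
Suppose the result is true for N = k, so 5^k ≥ 42k^3 + 22k^2.
Then 5^(k + 1) = 5·(5^k) ≥ 5·(42k^3 + 22k^2).
Also, for k ≥ 6 we have 5·(42k^3 + 22k^2) ≥ 42(k+1)^3 + 22(k+1)^2, since 5·(42k^3 + 22k^2) − (42(k+1)^3 + 22(k+1)^2) = 168k^3 - 38k^2 - 170k - 64, which is nonnegative for all k ≥ 6.
Combining, 5^(k + 1) ≥ 42(k+1)^3 + 22(k+1)^2.
By induction, the statement is established for all N ≥ 6.
Hence the smallest such n₀ is 6.

n₀ = 6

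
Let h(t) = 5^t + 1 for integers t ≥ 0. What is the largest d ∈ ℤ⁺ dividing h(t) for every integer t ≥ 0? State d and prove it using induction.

d = 2

Computing the first values: h(0) = 2 and h(1) = 6; gcd(2, 6) = 2, so d ≤ 2.
We prove 2 | 5^t + 1 for all t ≥ 0 by induction on t.
Base case (t = 0): h(0) = 2 = 2·(1), so 2 | h(0).
Inductive step: suppose the statement holds for some r ≥ 0, i.e. 2 | h(r). Then
h(r+1) = 5^(r+1) + 1 = 5·(5^r + 1) - 4 = 5·h(r) - 4. The first term is divisible by 2 by the inductive hypothesis, and -4 is divisible by 2. Hence 2 | h(r+1).
Hence, by induction on t, the claim holds for every t ≥ 0.
Therefore the largest such d is 2.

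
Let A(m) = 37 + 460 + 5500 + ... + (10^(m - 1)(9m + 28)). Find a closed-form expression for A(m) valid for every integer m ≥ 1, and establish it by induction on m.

A(m) = 10^m(m + 3) - 3

We claim A(m) = 10^m(m + 3) - 3 for all m ≥ 1.
Base case (m = 1): A(1) = 37, and the closed form gives 37. They agree.
For the inductive step, assume it holds for an arbitrary r ≥ 1, so A(r) = 10^r(r + 3) - 3.
Then A(r+1) = A(r) + (10^r(9r + 37)) = (10^r(r + 3) - 3) + (10^r(9r + 37)).
Simplifying, A(r+1) = 10·10^r·r + 40·10^r - 3 = 10^(r+1)((r+1) + 3) - 3,
which is the closed form with m = r+1.
Hence, by induction on m, the claim holds for every m ≥ 1.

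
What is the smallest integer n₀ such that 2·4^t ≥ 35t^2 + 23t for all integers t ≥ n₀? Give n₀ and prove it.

n₀ = 5

At t = 4: 512 < 652, so the inequality fails and n₀ ≥ 5. We prove 2·4^t ≥ 35t^2 + 23t for all t ≥ 5.
For the base case t = 5: 2·4^t = 2048 and 35t^2 + 23t = 990, so 2048 ≥ 990.
Inductive step: suppose the statement holds for some m ≥ 5, so 2·4^m ≥ 35m^2 + 23m.
Then 2·4^(m + 1) = 4·(2·4^m) ≥ 4·(35m^2 + 23m).
Also, for m ≥ 5 we have 4·(35m^2 + 23m) ≥ 35(m+1)^2 + 23(m+1), since 4·(35m^2 + 23m) − (35(m+1)^2 + 23(m+1)) = 105m^2 - m - 58, which is nonnegative for all m ≥ 5.
Combining, 2·4^(m + 1) ≥ 35(m+1)^2 + 23(m+1).
By the principle of mathematical induction, the result holds for all t ≥ 5.
Hence the smallest such n₀ is 5.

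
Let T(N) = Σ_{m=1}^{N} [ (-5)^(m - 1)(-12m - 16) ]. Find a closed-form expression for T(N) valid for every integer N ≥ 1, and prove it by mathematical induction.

We claim T(N) = (-5)^N(2N + 3) - 3 for all N ≥ 1.
When N = 1: T(1) = -28, and the closed form gives -28. They agree.
Inductive step: suppose the statement holds for some m ≥ 1, so T(m) = (-5)^m(2m + 3) - 3.
Then T(m+1) = T(m) + ((-5)^m(-12m - 28)) = ((-5)^m(2m + 3) - 3) + ((-5)^m(-12m - 28)).
Simplifying, T(m+1) = -10(-5)^m·m - 25(-5)^m - 3 = (-5)^(m+1)(2(m+1) + 3) - 3,
which is the closed form with N = m+1.
This completes the induction.

T(N) = (-5)^N(2N + 3) - 3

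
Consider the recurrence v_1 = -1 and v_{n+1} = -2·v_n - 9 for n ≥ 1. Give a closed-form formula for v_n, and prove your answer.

v_n = -(-2)^n - 3

Computing the first terms: v_1 = -1, v_2 = -7, v_3 = 5. This suggests v_n = -(-2)^n - 3.
For the base case n = 1: the formula gives -1 = -1 = v_1.
Inductive step: assume the claim holds for n = j, so v_j = -(-2)^j - 3.
Then v_{j+1} = -2·v_j - 9 = -2·(-(-2)^j - 3) - 9 = -(-2)^(j + 1) - 3,
which is the claimed formula at n = j+1.
By induction, the statement is established for all n ≥ 1.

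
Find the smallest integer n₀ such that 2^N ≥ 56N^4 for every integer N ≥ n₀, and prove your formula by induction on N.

n₀ = 25

At N = 24: 16777216 < 18579456, so the inequality fails and n₀ ≥ 25. We prove 2^N ≥ 56N^4 for all N ≥ 25.
Base case (N = 25): 2^N = 33554432 and 56N^4 = 21875000, so 33554432 ≥ 21875000.
For the inductive step, assume it holds for an arbitrary k ≥ 25, so 2^k ≥ 56k^4.
Then 2^(k + 1) = 2·(2^k) ≥ 2·(56k^4).
Also, for k ≥ 25 we have 2·(56k^4) ≥ 56(k+1)^4, since 2 ≥ (1 + 1/k)^4 for all k ≥ 25.
Combining, 2^(k + 1) ≥ 56(k+1)^4.
By the principle of mathematical induction, the result holds for all N ≥ 25.
Hence the smallest such n₀ is 25.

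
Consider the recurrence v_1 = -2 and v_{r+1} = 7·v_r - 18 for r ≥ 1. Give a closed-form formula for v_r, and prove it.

v_r = -5·7^(r - 1) + 3

Computing the first terms: v_1 = -2, v_2 = -32, v_3 = -242. This suggests v_r = -5·7^(r - 1) + 3.
When r = 1: the formula gives -2 = -2 = v_1.
Suppose the result is true for r = i, so v_i = -5·7^(i - 1) + 3.
Then v_{i+1} = 7·v_i - 18 = 7·(-5·7^(i - 1) + 3) - 18 = -5·7^i + 3 = -5·7^((i+1) - 1) + 3,
which is the claimed formula at r = i+1.
By induction, the statement is established for all r ≥ 1.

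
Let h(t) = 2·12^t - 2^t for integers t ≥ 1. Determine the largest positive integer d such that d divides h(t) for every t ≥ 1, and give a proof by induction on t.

d = 2

Computing the first values: h(1) = 22 and h(2) = 284; gcd(22, 284) = 2, so d ≤ 2.
We prove 2 | 2·12^t - 2^t for all t ≥ 1 by induction on t.
Base step (t = 1): h(1) = 22 = 2·(11), so 2 | h(1).
Suppose the result is true for t = p, i.e. 2 | h(p). Then
h(p+1) − 12·h(p) = (2·12^(p+1) - 2^(p+1)) − 12·(2·12^p - 2^p) = (-1)·2^p·(2 − 12) = (10)·2^p. Since 2 | h(p) by the inductive hypothesis, 2 | 12·h(p); and 2 | 10 since 10 = 2·5. Therefore 2 | h(p+1).
By the principle of mathematical induction, the result holds for all t ≥ 1.
Therefore the largest such d is 2.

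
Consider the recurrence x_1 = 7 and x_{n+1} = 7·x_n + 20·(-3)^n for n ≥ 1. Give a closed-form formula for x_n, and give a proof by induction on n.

Computing the first terms: x_1 = 7, x_2 = -11, x_3 = 103. This suggests x_n = -2(-3)^n + 7^(n - 1).
Base case (n = 1): the formula gives 7 = 7 = x_1.
Inductive step: assume the claim holds for n = i, so x_i = -2(-3)^i + 7^(i - 1).
Then x_{i+1} = 7·x_i + 20·(-3)^i = 7·(-2(-3)^i + 7^(i - 1)) + 20·(-3)^i = -2(-3)^(i + 1) + 7^i = -2(-3)^(i+1) + 7^((i+1) - 1),
which is the claimed formula at n = i+1.
By the principle of mathematical induction, the result holds for all n ≥ 1.

x_n = -2(-3)^n + 7^(n - 1)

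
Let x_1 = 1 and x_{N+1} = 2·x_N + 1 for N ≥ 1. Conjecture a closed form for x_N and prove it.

Computing the first terms: x_1 = 1, x_2 = 3, x_3 = 7. This suggests x_N = 2^N - 1.
For the base case N = 1: the formula gives 1 = 1 = x_1.
Inductive step: assume the claim holds for N = r, so x_r = 2^r - 1.
Then x_{r+1} = 2·x_r + 1 = 2·(2^r - 1) + 1 = 2^(r + 1) - 1,
which is the claimed formula at N = r+1.
By induction, the statement is established for all N ≥ 1.

x_N = 2^N - 1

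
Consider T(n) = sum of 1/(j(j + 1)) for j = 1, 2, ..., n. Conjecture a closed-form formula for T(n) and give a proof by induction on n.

We claim T(n) = n/(n + 1) for all n ≥ 1.
When n = 1: T(1) = 1/2, and the closed form gives 1/2. They agree.
Inductive step: suppose the statement holds for some j ≥ 1, so T(j) = j/(j + 1).
Then T(j+1) = T(j) + (1/((j + 1)(j + 2))) = (j/(j + 1)) + (1/((j + 1)(j + 2))).
Simplifying, T(j+1) = (j + 1)/(j + 2) = (j+1)/((j+1) + 1),
which is the closed form with n = j+1.
This completes the induction.

T(n) = n/(n + 1)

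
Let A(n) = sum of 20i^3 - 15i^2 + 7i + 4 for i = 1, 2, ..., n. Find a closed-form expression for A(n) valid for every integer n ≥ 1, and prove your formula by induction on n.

We claim A(n) = n(5n^3 + 5n^2 + n + 5) for all n ≥ 1.
Base case (n = 1): A(1) = 16, and the closed form gives 16. They agree.
Suppose the result is true for n = i, so A(i) = i(5i^3 + 5i^2 + i + 5).
Then A(i+1) = A(i) + (20i^3 + 45i^2 + 37i + 16) = (i(5i^3 + 5i^2 + i + 5)) + (20i^3 + 45i^2 + 37i + 16).
Simplifying, A(i+1) = (i + 1)(5i^3 + 20i^2 + 26i + 16) = (i+1)(5(i+1)^3 + 5(i+1)^2 + (i+1) + 5),
which is the closed form with n = i+1.
This completes the induction.

A(n) = n(5n^3 + 5n^2 + n + 5)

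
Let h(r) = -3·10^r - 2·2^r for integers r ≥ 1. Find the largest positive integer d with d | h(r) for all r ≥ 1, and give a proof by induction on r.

Computing the first values: h(1) = -34 and h(2) = -308; gcd(-34, -308) = 2, so d ≤ 2.
We prove 2 | -3·10^r - 2·2^r for all r ≥ 1 by induction on r.
Base step (r = 1): h(1) = -34 = 2·(-17), so 2 | h(1).
Suppose the result is true for r = j, i.e. 2 | h(j). Then
h(j+1) − 10·h(j) = (-3·10^(j+1) - 2·2^(j+1)) − 10·(-3·10^j - 2·2^j) = (-2)·2^j·(2 − 10) = (16)·2^j. Since 2 | h(j) by the inductive hypothesis, 2 | 10·h(j); and 2 | 16 since 16 = 2·8. Therefore 2 | h(j+1).
This completes the induction.
Therefore the largest such d is 2.

d = 2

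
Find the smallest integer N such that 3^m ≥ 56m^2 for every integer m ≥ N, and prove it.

At m = 7: 2187 < 2744, so the inequality fails and N ≥ 8. We prove 3^m ≥ 56m^2 for all m ≥ 8.
When m = 8: 3^m = 6561 and 56m^2 = 3584, so 6561 ≥ 3584.
Inductive step: suppose the statement holds for some p ≥ 8, so 3^p ≥ 56p^2.
Then 3^(p + 1) = 3·(3^p) ≥ 3·(56p^2).
Also, for p ≥ 8 we have 3·(56p^2) ≥ 56(p+1)^2, since 3 ≥ (1 + 1/p)^2 for all p ≥ 8.
Combining, 3^(p + 1) ≥ 56(p+1)^2.
By the principle of mathematical induction, the result holds for all m ≥ 8.
Hence the smallest such N is 8.

N = 8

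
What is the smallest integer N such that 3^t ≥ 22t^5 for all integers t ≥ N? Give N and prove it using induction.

N = 16

At t = 15: 14348907 < 16706250, so the inequality fails and N ≥ 16. We prove 3^t ≥ 22t^5 for all t ≥ 16.
Base step (t = 16): 3^t = 43046721 and 22t^5 = 23068672, so 43046721 ≥ 23068672.
For the inductive step, assume it holds for an arbitrary p ≥ 16, so 3^p ≥ 22p^5.
Then 3^(p + 1) = 3·(3^p) ≥ 3·(22p^5).
Also, for p ≥ 16 we have 3·(22p^5) ≥ 22(p+1)^5, since 3 ≥ (1 + 1/p)^5 for all p ≥ 16.
Combining, 3^(p + 1) ≥ 22(p+1)^5.
Hence, by induction on t, the claim holds for every t ≥ 16.
Hence the smallest such N is 16.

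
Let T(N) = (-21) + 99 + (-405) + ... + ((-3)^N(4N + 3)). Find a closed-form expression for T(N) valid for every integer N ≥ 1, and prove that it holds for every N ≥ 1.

We claim T(N) = 3(-3)^N(N + 1) - 3 for all N ≥ 1.
Base step (N = 1): T(1) = -21, and the closed form gives -21. They agree.
Inductive step: assume the claim holds for N = m, so T(m) = 3(-3)^m(m + 1) - 3.
Then T(m+1) = T(m) + ((-3)^(m + 1)(4m + 7)) = (3(-3)^m(m + 1) - 3) + ((-3)^(m + 1)(4m + 7)).
Simplifying, T(m+1) = -9(-3)^m·m - 18(-3)^m - 3 = 3(-3)^(m+1)((m+1) + 1) - 3,
which is the closed form with N = m+1.
By induction, the statement is established for all N ≥ 1.

T(N) = 3(-3)^N(N + 1) - 3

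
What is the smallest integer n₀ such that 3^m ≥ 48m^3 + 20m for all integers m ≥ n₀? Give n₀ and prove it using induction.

At m = 9: 19683 < 35172, so the inequality fails and n₀ ≥ 10. We prove 3^m ≥ 48m^3 + 20m for all m ≥ 10.
Base case (m = 10): 3^m = 59049 and 48m^3 + 20m = 48200, so 59049 ≥ 48200.
For the inductive step, assume it holds for an arbitrary k ≥ 10, so 3^k ≥ 48k^3 + 20k.
Then 3^(k + 1) = 3·(3^k) ≥ 3·(48k^3 + 20k).
Also, for k ≥ 10 we have 3·(48k^3 + 20k) ≥ 48(k+1)^3 + 20(k+1), since 3·(48k^3 + 20k) − (48(k+1)^3 + 20(k+1)) = 96k^3 - 144k^2 - 104k - 68, which is nonnegative for all k ≥ 10.
Combining, 3^(k + 1) ≥ 48(k+1)^3 + 20(k+1).
By induction, the statement is established for all m ≥ 10.
Hence the smallest such n₀ is 10.

n₀ = 10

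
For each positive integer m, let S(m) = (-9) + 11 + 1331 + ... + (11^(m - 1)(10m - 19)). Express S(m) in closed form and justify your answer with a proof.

We claim S(m) = 11^m(m - 2) + 2 for all m ≥ 1.
Base step (m = 1): S(1) = -9, and the closed form gives -9. They agree.
Inductive step: suppose the statement holds for some p ≥ 1, so S(p) = 11^p(p - 2) + 2.
Then S(p+1) = S(p) + (11^p(10p - 9)) = (11^p(p - 2) + 2) + (11^p(10p - 9)).
Simplifying, S(p+1) = 11^(p + 1)p - 11^(p + 1) + 2 = 11^(p+1)((p+1) - 2) + 2,
which is the closed form with m = p+1.
This completes the induction.

S(m) = 11^m(m - 2) + 2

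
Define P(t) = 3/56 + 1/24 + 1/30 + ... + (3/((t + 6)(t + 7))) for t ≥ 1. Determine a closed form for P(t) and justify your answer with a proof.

P(t) = 3t/(7(t + 7))

We claim P(t) = 3t/(7(t + 7)) for all t ≥ 1.
Base case (t = 1): P(1) = 3/56, and the closed form gives 3/56. They agree.
Inductive step: assume the claim holds for t = i, so P(i) = 3i/(7(i + 7)).
Then P(i+1) = P(i) + (3/((i + 7)(i + 8))) = (3i/(7(i + 7))) + (3/((i + 7)(i + 8))).
Simplifying, P(i+1) = 3(i + 1)/(7(i + 8)) = 3(i+1)/(7((i+1) + 7)),
which is the closed form with t = i+1.
This completes the induction.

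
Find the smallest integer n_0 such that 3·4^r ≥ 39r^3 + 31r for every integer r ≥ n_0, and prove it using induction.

n_0 = 6

At r = 5: 3072 < 5030, so the inequality fails and n_0 ≥ 6. We prove 3·4^r ≥ 39r^3 + 31r for all r ≥ 6.
Base case (r = 6): 3·4^r = 12288 and 39r^3 + 31r = 8610, so 12288 ≥ 8610.
Suppose the result is true for r = i, so 3·4^i ≥ 39i^3 + 31i.
Then 3·4^(i + 1) = 4·(3·4^i) ≥ 4·(39i^3 + 31i).
Also, for i ≥ 6 we have 4·(39i^3 + 31i) ≥ 39(i+1)^3 + 31(i+1), since 4·(39i^3 + 31i) − (39(i+1)^3 + 31(i+1)) = 117i^3 - 117i^2 - 24i - 70, which is nonnegative for all i ≥ 6.
Combining, 3·4^(i + 1) ≥ 39(i+1)^3 + 31(i+1).
This completes the induction.
Hence the smallest such n_0 is 6.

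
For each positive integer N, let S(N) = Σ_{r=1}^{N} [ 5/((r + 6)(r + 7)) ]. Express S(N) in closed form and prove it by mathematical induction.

We claim S(N) = 5N/(7(N + 7)) for all N ≥ 1.
For the base case N = 1: S(1) = 5/56, and the closed form gives 5/56. They agree.
For the inductive step, assume it holds for an arbitrary r ≥ 1, so S(r) = 5r/(7(r + 7)).
Then S(r+1) = S(r) + (5/((r + 7)(r + 8))) = (5r/(7(r + 7))) + (5/((r + 7)(r + 8))).
Simplifying, S(r+1) = 5(r + 1)/(7(r + 8)) = 5(r+1)/(7((r+1) + 7)),
which is the closed form with N = r+1.
This completes the induction.

S(N) = 5N/(7(N + 7))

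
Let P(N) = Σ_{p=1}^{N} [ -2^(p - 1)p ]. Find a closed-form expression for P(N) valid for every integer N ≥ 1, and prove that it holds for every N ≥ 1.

P(N) = 2^N(-N + 1) - 1

We claim P(N) = 2^N(-N + 1) - 1 for all N ≥ 1.
Base step (N = 1): P(1) = -1, and the closed form gives -1. They agree.
For the inductive step, assume it holds for an arbitrary p ≥ 1, so P(p) = 2^p(-p + 1) - 1.
Then P(p+1) = P(p) + (2^p(-p - 1)) = (2^p(-p + 1) - 1) + (2^p(-p - 1)).
Simplifying, P(p+1) = -2·2^p·p - 1 = 2^(p+1)(-(p+1) + 1) - 1,
which is the closed form with N = p+1.
Hence, by induction on N, the claim holds for every N ≥ 1.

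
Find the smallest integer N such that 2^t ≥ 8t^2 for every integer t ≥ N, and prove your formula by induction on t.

At t = 9: 512 < 648, so the inequality fails and N ≥ 10. We prove 2^t ≥ 8t^2 for all t ≥ 10.
When t = 10: 2^t = 1024 and 8t^2 = 800, so 1024 ≥ 800.
Suppose the result is true for t = k, so 2^k ≥ 8k^2.
Then 2^(k + 1) = 2·(2^k) ≥ 2·(8k^2).
Also, for k ≥ 10 we have 2·(8k^2) ≥ 8(k+1)^2, since 2 ≥ (1 + 1/k)^2 for all k ≥ 10.
Combining, 2^(k + 1) ≥ 8(k+1)^2.
By induction, the statement is established for all t ≥ 10.
Hence the smallest such N is 10.

N = 10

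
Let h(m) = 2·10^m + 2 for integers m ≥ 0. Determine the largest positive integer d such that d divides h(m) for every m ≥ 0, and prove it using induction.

d = 2

Computing the first values: h(0) = 4 and h(1) = 22; gcd(4, 22) = 2, so d ≤ 2.
We prove 2 | 2·10^m + 2 for all m ≥ 0 by induction on m.
Base case (m = 0): h(0) = 4 = 2·(2), so 2 | h(0).
Suppose the result is true for m = i, i.e. 2 | h(i). Then
h(i+1) = 2·10^(i+1) + 2 = 10·(2·10^i + 2) - 18 = 10·h(i) - 18. The first term is divisible by 2 by the inductive hypothesis, and -18 is divisible by 2. Hence 2 | h(i+1).
Hence, by induction on m, the claim holds for every m ≥ 0.
Therefore the largest such d is 2.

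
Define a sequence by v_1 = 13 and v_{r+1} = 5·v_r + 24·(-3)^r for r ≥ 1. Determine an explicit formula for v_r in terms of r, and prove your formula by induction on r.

v_r = (-3)^(r + 1) + 4·5^(r - 1)

Computing the first terms: v_1 = 13, v_2 = -7, v_3 = 181. This suggests v_r = (-3)^(r + 1) + 4·5^(r - 1).
Base case (r = 1): the formula gives 13 = 13 = v_1.
Suppose the result is true for r = p, so v_p = (-3)^(p + 1) + 4·5^(p - 1).
Then v_{p+1} = 5·v_p + 24·(-3)^p = 5·((-3)^(p + 1) + 4·5^(p - 1)) + 24·(-3)^p = (-3)^(p + 2) + 4·5^p = (-3)^((p+1) + 1) + 4·5^((p+1) - 1),
which is the claimed formula at r = p+1.
By the principle of mathematical induction, the result holds for all r ≥ 1.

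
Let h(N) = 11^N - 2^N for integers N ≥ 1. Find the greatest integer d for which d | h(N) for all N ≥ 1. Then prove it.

d = 9

Computing the first values: h(1) = 9 and h(2) = 117; gcd(9, 117) = 9, so d ≤ 9.
We prove 9 | 11^N - 2^N for all N ≥ 1 by induction on N.
When N = 1: h(1) = 9 = 9·(1), so 9 | h(1).
For the inductive step, assume it holds for an arbitrary m ≥ 1, i.e. 9 | h(m). Then
11^{m+1} − 2^{m+1} = 11·11^m − 2·2^m = 11·(11^m − 2^m) + (9)·2^m. The first term is divisible by 9 by the inductive hypothesis, and the second term (9)·2^m is divisible by 9 since 9 | 9. Hence 9 | h(m+1).
By induction, the statement is established for all N ≥ 1.
Therefore the largest such d is 9.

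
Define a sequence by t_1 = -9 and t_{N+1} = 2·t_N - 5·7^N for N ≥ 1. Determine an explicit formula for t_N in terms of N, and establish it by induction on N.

Computing the first terms: t_1 = -9, t_2 = -53, t_3 = -351. This suggests t_N = -2^N - 7^N.
For the base case N = 1: the formula gives -9 = -9 = t_1.
Inductive step: assume the claim holds for N = p, so t_p = -2^p - 7^p.
Then t_{p+1} = 2·t_p - 5·7^p = 2·(-2^p - 7^p) - 5·7^p = -2^(p + 1) - 7^(p + 1),
which is the claimed formula at N = p+1.
Hence, by induction on N, the claim holds for every N ≥ 1.

t_N = -2^N - 7^N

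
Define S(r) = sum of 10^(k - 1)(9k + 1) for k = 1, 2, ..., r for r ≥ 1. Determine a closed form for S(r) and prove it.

We claim S(r) = 10^r·r for all r ≥ 1.
Base case (r = 1): S(1) = 10, and the closed form gives 10. They agree.
Inductive step: assume the claim holds for r = k, so S(k) = 10^k·k.
Then S(k+1) = S(k) + (10^k(9k + 10)) = (10^k·k) + (10^k(9k + 10)).
Simplifying, S(k+1) = 10^(k + 1)(k + 1) = 10^(k+1)·(k+1),
which is the closed form with r = k+1.
Hence, by induction on r, the claim holds for every r ≥ 1.

S(r) = 10^r·r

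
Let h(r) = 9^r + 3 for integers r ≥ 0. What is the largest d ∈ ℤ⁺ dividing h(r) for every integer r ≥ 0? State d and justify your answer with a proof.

Computing the first values: h(0) = 4 and h(1) = 12; gcd(4, 12) = 4, so d ≤ 4.
We prove 4 | 9^r + 3 for all r ≥ 0 by induction on r.
Base case (r = 0): h(0) = 4 = 4·(1), so 4 | h(0).
Suppose the result is true for r = j, i.e. 4 | h(j). Then
h(j+1) = 9^(j+1) + 3 = 9·(9^j + 3) - 24 = 9·h(j) - 24. The first term is divisible by 4 by the inductive hypothesis, and -24 is divisible by 4. Hence 4 | h(j+1).
By the principle of mathematical induction, the result holds for all r ≥ 0.
Therefore the largest such d is 4.

d = 4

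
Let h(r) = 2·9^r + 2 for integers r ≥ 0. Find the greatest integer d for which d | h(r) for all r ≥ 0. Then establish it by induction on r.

d = 4

Computing the first values: h(0) = 4 and h(1) = 20; gcd(4, 20) = 4, so d ≤ 4.
We prove 4 | 2·9^r + 2 for all r ≥ 0 by induction on r.
Base step (r = 0): h(0) = 4 = 4·(1), so 4 | h(0).
Inductive step: suppose the statement holds for some k ≥ 0, i.e. 4 | h(k). Then
h(k+1) = 2·9^(k+1) + 2 = 9·(2·9^k + 2) - 16 = 9·h(k) - 16. The first term is divisible by 4 by the inductive hypothesis, and -16 is divisible by 4. Hence 4 | h(k+1).
Hence, by induction on r, the claim holds for every r ≥ 0.
Therefore the largest such d is 4.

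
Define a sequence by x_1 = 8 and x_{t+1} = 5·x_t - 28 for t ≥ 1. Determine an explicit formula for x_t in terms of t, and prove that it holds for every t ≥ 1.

x_t = 5^(t - 1) + 7

Computing the first terms: x_1 = 8, x_2 = 12, x_3 = 32. This suggests x_t = 5^(t - 1) + 7.
Base step (t = 1): the formula gives 8 = 8 = x_1.
Inductive step: suppose the statement holds for some p ≥ 1, so x_p = 5^(p - 1) + 7.
Then x_{p+1} = 5·x_p - 28 = 5·(5^(p - 1) + 7) - 28 = 5^p + 7 = 5^((p+1) - 1) + 7,
which is the claimed formula at t = p+1.
By induction, the statement is established for all t ≥ 1.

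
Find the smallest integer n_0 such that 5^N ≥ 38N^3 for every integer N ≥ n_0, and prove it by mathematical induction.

n_0 = 6

At N = 5: 3125 < 4750, so the inequality fails and n_0 ≥ 6. We prove 5^N ≥ 38N^3 for all N ≥ 6.
Base case (N = 6): 5^N = 15625 and 38N^3 = 8208, so 15625 ≥ 8208.
For the inductive step, assume it holds for an arbitrary k ≥ 6, so 5^k ≥ 38k^3.
Then 5^(k + 1) = 5·(5^k) ≥ 5·(38k^3).
Also, for k ≥ 6 we have 5·(38k^3) ≥ 38(k+1)^3, since 5 ≥ (1 + 1/k)^3 for all k ≥ 6.
Combining, 5^(k + 1) ≥ 38(k+1)^3.
This completes the induction.
Hence the smallest such n_0 is 6.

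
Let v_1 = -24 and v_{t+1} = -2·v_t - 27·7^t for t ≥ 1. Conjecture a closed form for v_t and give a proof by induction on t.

v_t = -3(-2)^(t - 1) - 3·7^t

Computing the first terms: v_1 = -24, v_2 = -141, v_3 = -1041. This suggests v_t = -3(-2)^(t - 1) - 3·7^t.
For the base case t = 1: the formula gives -24 = -24 = v_1.
For the inductive step, assume it holds for an arbitrary j ≥ 1, so v_j = -3(-2)^(j - 1) - 3·7^j.
Then v_{j+1} = -2·v_j - 27·7^j = -2·(-3(-2)^(j - 1) - 3·7^j) - 27·7^j = -3(-2)^j - 3·7^(j + 1) = -3(-2)^((j+1) - 1) - 3·7^(j+1),
which is the claimed formula at t = j+1.
By induction, the statement is established for all t ≥ 1.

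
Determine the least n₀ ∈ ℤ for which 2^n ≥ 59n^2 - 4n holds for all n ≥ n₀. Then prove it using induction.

At n = 13: 8192 < 9919, so the inequality fails and n₀ ≥ 14. We prove 2^n ≥ 59n^2 - 4n for all n ≥ 14.
When n = 14: 2^n = 16384 and 59n^2 - 4n = 11508, so 16384 ≥ 11508.
Inductive step: suppose the statement holds for some k ≥ 14, so 2^k ≥ 59k^2 - 4k.
Then 2^(k + 1) = 2·(2^k) ≥ 2·(59k^2 - 4k).
Also, for k ≥ 14 we have 2·(59k^2 - 4k) ≥ 59(k+1)^2 - 4(k+1), since 2·(59k^2 - 4k) − (59(k+1)^2 - 4(k+1)) = 59k^2 - 122k - 55, which is nonnegative for all k ≥ 14.
Combining, 2^(k + 1) ≥ 59(k+1)^2 - 4(k+1).
This completes the induction.
Hence the smallest such n₀ is 14.

n₀ = 14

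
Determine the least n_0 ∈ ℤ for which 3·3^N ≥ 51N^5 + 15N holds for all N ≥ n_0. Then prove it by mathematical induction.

At N = 14: 14348907 < 27429234, so the inequality fails and n_0 ≥ 15. We prove 3·3^N ≥ 51N^5 + 15N for all N ≥ 15.
For the base case N = 15: 3·3^N = 43046721 and 51N^5 + 15N = 38728350, so 43046721 ≥ 38728350.
Inductive step: suppose the statement holds for some r ≥ 15, so 3·3^r ≥ 51r^5 + 15r.
Then 3·3^(r + 1) = 3·(3·3^r) ≥ 3·(51r^5 + 15r).
Also, for r ≥ 15 we have 3·(51r^5 + 15r) ≥ 51(r+1)^5 + 15(r+1), since 3·(51r^5 + 15r) − (51(r+1)^5 + 15(r+1)) = 102r^5 - 255r^4 - 510r^3 - 510r^2 - 225r - 66, which is nonnegative for all r ≥ 15.
Combining, 3·3^(r + 1) ≥ 51(r+1)^5 + 15(r+1).
By induction, the statement is established for all N ≥ 15.
Hence the smallest such n_0 is 15.

n_0 = 15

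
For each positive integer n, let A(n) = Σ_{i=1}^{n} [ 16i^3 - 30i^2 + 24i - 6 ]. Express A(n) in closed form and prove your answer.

We claim A(n) = n(4n^3 - 2n^2 + n + 1) for all n ≥ 1.
For the base case n = 1: A(1) = 4, and the closed form gives 4. They agree.
Inductive step: assume the claim holds for n = i, so A(i) = i(4i^3 - 2i^2 + i + 1).
Then A(i+1) = A(i) + (16i^3 + 18i^2 + 12i + 4) = (i(4i^3 - 2i^2 + i + 1)) + (16i^3 + 18i^2 + 12i + 4).
Simplifying, A(i+1) = (i + 1)(4i^3 + 10i^2 + 9i + 4) = (i+1)(4(i+1)^3 - 2(i+1)^2 + (i+1) + 1),
which is the closed form with n = i+1.
This completes the induction.

A(n) = n(4n^3 - 2n^2 + n + 1)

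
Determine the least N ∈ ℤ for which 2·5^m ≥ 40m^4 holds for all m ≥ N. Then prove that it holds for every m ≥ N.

N = 7

At m = 6: 31250 < 51840, so the inequality fails and N ≥ 7. We prove 2·5^m ≥ 40m^4 for all m ≥ 7.
Base step (m = 7): 2·5^m = 156250 and 40m^4 = 96040, so 156250 ≥ 96040.
Inductive step: assume the claim holds for m = j, so 2·5^j ≥ 40j^4.
Then 2·5^(j + 1) = 5·(2·5^j) ≥ 5·(40j^4).
Also, for j ≥ 7 we have 5·(40j^4) ≥ 40(j+1)^4, since 5 ≥ (1 + 1/j)^4 for all j ≥ 7.
Combining, 2·5^(j + 1) ≥ 40(j+1)^4.
By the principle of mathematical induction, the result holds for all m ≥ 7.
Hence the smallest such N is 7.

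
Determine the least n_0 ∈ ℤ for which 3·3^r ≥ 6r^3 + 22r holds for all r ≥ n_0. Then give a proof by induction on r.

At r = 5: 729 < 860, so the inequality fails and n_0 ≥ 6. We prove 3·3^r ≥ 6r^3 + 22r for all r ≥ 6.
For the base case r = 6: 3·3^r = 2187 and 6r^3 + 22r = 1428, so 2187 ≥ 1428.
Inductive step: suppose the statement holds for some i ≥ 6, so 3·3^i ≥ 6i^3 + 22i.
Then 3·3^(i + 1) = 3·(3·3^i) ≥ 3·(6i^3 + 22i).
Also, for i ≥ 6 we have 3·(6i^3 + 22i) ≥ 6(i+1)^3 + 22(i+1), since 3·(6i^3 + 22i) − (6(i+1)^3 + 22(i+1)) = 12i^3 - 18i^2 + 26i - 28, which is nonnegative for all i ≥ 6.
Combining, 3·3^(i + 1) ≥ 6(i+1)^3 + 22(i+1).
Hence, by induction on r, the claim holds for every r ≥ 6.
Hence the smallest such n_0 is 6.

n_0 = 6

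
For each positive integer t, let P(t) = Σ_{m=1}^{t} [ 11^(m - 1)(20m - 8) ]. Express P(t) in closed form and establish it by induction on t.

We claim P(t) = 11^t(2t - 1) + 1 for all t ≥ 1.
When t = 1: P(1) = 12, and the closed form gives 12. They agree.
Inductive step: suppose the statement holds for some m ≥ 1, so P(m) = 11^m(2m - 1) + 1.
Then P(m+1) = P(m) + (11^m(20m + 12)) = (11^m(2m - 1) + 1) + (11^m(20m + 12)).
Simplifying, P(m+1) = 22·11^m·m + 11·11^m + 1 = 11^(m+1)(2(m+1) - 1) + 1,
which is the closed form with t = m+1.
Hence, by induction on t, the claim holds for every t ≥ 1.

P(t) = 11^t(2t - 1) + 1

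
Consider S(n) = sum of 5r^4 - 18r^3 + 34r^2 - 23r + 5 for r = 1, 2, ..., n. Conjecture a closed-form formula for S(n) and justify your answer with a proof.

We claim S(n) = n(n^4 - 2n^3 + 4n^2 + n - 1) for all n ≥ 1.
Base step (n = 1): S(1) = 3, and the closed form gives 3. They agree.
Suppose the result is true for n = r, so S(r) = r(r^4 - 2r^3 + 4r^2 + r - 1).
Then S(r+1) = S(r) + (5r^4 + 2r^3 + 10r^2 + 11r + 3) = (r(r^4 - 2r^3 + 4r^2 + r - 1)) + (5r^4 + 2r^3 + 10r^2 + 11r + 3).
Simplifying, S(r+1) = (r + 1)(r^4 + 2r^3 + 4r^2 + 7r + 3) = (r+1)((r+1)^4 - 2(r+1)^3 + 4(r+1)^2 + (r+1) - 1),
which is the closed form with n = r+1.
By the principle of mathematical induction, the result holds for all n ≥ 1.

S(n) = n(n^4 - 2n^3 + 4n^2 + n - 1)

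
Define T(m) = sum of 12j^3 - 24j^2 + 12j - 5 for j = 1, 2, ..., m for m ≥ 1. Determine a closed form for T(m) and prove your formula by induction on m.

We claim T(m) = m(3m^3 - 2m^2 - 3m - 3) for all m ≥ 1.
Base step (m = 1): T(1) = -5, and the closed form gives -5. They agree.
Inductive step: assume the claim holds for m = j, so T(j) = j(3j^3 - 2j^2 - 3j - 3).
Then T(j+1) = T(j) + (12j^3 + 12j^2 - 5) = (j(3j^3 - 2j^2 - 3j - 3)) + (12j^3 + 12j^2 - 5).
Simplifying, T(j+1) = (j + 1)(3j^3 + 7j^2 + 2j - 5) = (j+1)(3(j+1)^3 - 2(j+1)^2 - 3(j+1) - 3),
which is the closed form with m = j+1.
Hence, by induction on m, the claim holds for every m ≥ 1.

T(m) = m(3m^3 - 2m^2 - 3m - 3)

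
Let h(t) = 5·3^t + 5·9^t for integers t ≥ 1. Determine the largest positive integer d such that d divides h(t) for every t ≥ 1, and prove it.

d = 30

Computing the first values: h(1) = 60 and h(2) = 450; gcd(60, 450) = 30, so d ≤ 30.
We prove 30 | 5·3^t + 5·9^t for all t ≥ 1 by induction on t.
For the base case t = 1: h(1) = 60 = 30·(2), so 30 | h(1).
Inductive step: suppose the statement holds for some p ≥ 1, i.e. 30 | h(p). Then
h(p+1) − 9·h(p) = (5·3^(p+1) + 5·9^(p+1)) − 9·(5·3^p + 5·9^p) = (5)·3^p·(3 − 9) = (-30)·3^p. Since 30 | h(p) by the inductive hypothesis, 30 | 9·h(p); and 30 | -30 since -30 = 30·-1. Therefore 30 | h(p+1).
By induction, the statement is established for all t ≥ 1.
Therefore the largest such d is 30.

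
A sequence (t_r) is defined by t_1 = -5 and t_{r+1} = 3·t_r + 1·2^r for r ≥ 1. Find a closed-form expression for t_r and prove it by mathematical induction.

Computing the first terms: t_1 = -5, t_2 = -13, t_3 = -35. This suggests t_r = -2^r - 3^r.
Base step (r = 1): the formula gives -5 = -5 = t_1.
For the inductive step, assume it holds for an arbitrary i ≥ 1, so t_i = -2^i - 3^i.
Then t_{i+1} = 3·t_i + 1·2^i = 3·(-2^i - 3^i) + 1·2^i = -2^(i + 1) - 3^(i + 1),
which is the claimed formula at r = i+1.
This completes the induction.

t_r = -2^r - 3^r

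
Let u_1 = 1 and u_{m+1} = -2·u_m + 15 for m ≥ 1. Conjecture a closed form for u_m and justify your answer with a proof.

Computing the first terms: u_1 = 1, u_2 = 13, u_3 = -11. This suggests u_m = -(-2)^(m + 1) + 5.
When m = 1: the formula gives 1 = 1 = u_1.
Suppose the result is true for m = p, so u_p = -(-2)^(p + 1) + 5.
Then u_{p+1} = -2·u_p + 15 = -2·(-(-2)^(p + 1) + 5) + 15 = -(-2)^(p + 2) + 5 = -(-2)^((p+1) + 1) + 5,
which is the claimed formula at m = p+1.
Hence, by induction on m, the claim holds for every m ≥ 1.

u_m = -(-2)^(m + 1) + 5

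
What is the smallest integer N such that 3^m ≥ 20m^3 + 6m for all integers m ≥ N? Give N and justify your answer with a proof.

N = 9

At m = 8: 6561 < 10288, so the inequality fails and N ≥ 9. We prove 3^m ≥ 20m^3 + 6m for all m ≥ 9.
For the base case m = 9: 3^m = 19683 and 20m^3 + 6m = 14634, so 19683 ≥ 14634.
For the inductive step, assume it holds for an arbitrary i ≥ 9, so 3^i ≥ 20i^3 + 6i.
Then 3^(i + 1) = 3·(3^i) ≥ 3·(20i^3 + 6i).
Also, for i ≥ 9 we have 3·(20i^3 + 6i) ≥ 20(i+1)^3 + 6(i+1), since 3·(20i^3 + 6i) − (20(i+1)^3 + 6(i+1)) = 40i^3 - 60i^2 - 48i - 26, which is nonnegative for all i ≥ 9.
Combining, 3^(i + 1) ≥ 20(i+1)^3 + 6(i+1).
By the principle of mathematical induction, the result holds for all m ≥ 9.
Hence the smallest such N is 9.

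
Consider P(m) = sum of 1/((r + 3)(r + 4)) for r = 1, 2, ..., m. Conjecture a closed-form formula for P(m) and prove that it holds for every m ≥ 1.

P(m) = m/(4(m + 4))

We claim P(m) = m/(4(m + 4)) for all m ≥ 1.
Base step (m = 1): P(1) = 1/20, and the closed form gives 1/20. They agree.
Inductive step: suppose the statement holds for some r ≥ 1, so P(r) = r/(4(r + 4)).
Then P(r+1) = P(r) + (1/((r + 4)(r + 5))) = (r/(4(r + 4))) + (1/((r + 4)(r + 5))).
Simplifying, P(r+1) = (r + 1)/(4(r + 5)) = (r+1)/(4((r+1) + 4)),
which is the closed form with m = r+1.
By induction, the statement is established for all m ≥ 1.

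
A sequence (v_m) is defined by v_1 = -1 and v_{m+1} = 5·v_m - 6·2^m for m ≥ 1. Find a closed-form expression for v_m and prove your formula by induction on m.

v_m = 2^(m + 1) - 5^m

Computing the first terms: v_1 = -1, v_2 = -17, v_3 = -109. This suggests v_m = 2^(m + 1) - 5^m.
Base case (m = 1): the formula gives -1 = -1 = v_1.
Inductive step: suppose the statement holds for some k ≥ 1, so v_k = 2^(k + 1) - 5^k.
Then v_{k+1} = 5·v_k - 6·2^k = 5·(2^(k + 1) - 5^k) - 6·2^k = 2^(k + 2) - 5^(k + 1) = 2^((k+1) + 1) - 5^(k+1),
which is the claimed formula at m = k+1.
By induction, the statement is established for all m ≥ 1.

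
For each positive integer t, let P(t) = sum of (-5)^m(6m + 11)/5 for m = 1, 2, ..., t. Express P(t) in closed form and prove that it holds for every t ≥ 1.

P(t) = (-5)^t(t + 2) - 2

We claim P(t) = (-5)^t(t + 2) - 2 for all t ≥ 1.
Base case (t = 1): P(1) = -17, and the closed form gives -17. They agree.
For the inductive step, assume it holds for an arbitrary m ≥ 1, so P(m) = (-5)^m(m + 2) - 2.
Then P(m+1) = P(m) + ((-5)^m(-6m - 17)) = ((-5)^m(m + 2) - 2) + ((-5)^m(-6m - 17)).
Simplifying, P(m+1) = -5(-5)^m·m - 15(-5)^m - 2 = (-5)^(m+1)((m+1) + 2) - 2,
which is the closed form with t = m+1.
Hence, by induction on t, the claim holds for every t ≥ 1.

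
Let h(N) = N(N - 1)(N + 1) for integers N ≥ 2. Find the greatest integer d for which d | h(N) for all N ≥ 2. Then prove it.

Computing the first values: h(2) = 6 and h(3) = 24; gcd(6, 24) = 6, so d ≤ 6.
We prove 6 | N(N - 1)(N + 1) for all N ≥ 2 by induction on N.
When N = 2: h(2) = 6 = 6·(1), so 6 | h(2).
For the inductive step, assume it holds for an arbitrary k ≥ 2, i.e. 6 | h(k). Then
h(k+1) − h(k) = k·(k+1)·(k+2) − (k-1)·k·(k+1) = k·(k+1)·[(k+2) − (k-1)] = 3·k·(k+1). The product of 2 consecutive integers is divisible by (2)! = 2, so h(k+1) − h(k) is divisible by 3·2 = 6. By the inductive hypothesis 6 | h(k), hence 6 | h(k+1).
This completes the induction.
Therefore the largest such d is 6.

d = 6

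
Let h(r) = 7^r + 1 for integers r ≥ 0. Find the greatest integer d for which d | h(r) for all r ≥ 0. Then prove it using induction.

d = 2

Computing the first values: h(0) = 2 and h(1) = 8; gcd(2, 8) = 2, so d ≤ 2.
We prove 2 | 7^r + 1 for all r ≥ 0 by induction on r.
Base case (r = 0): h(0) = 2 = 2·(1), so 2 | h(0).
Inductive step: assume the claim holds for r = m, i.e. 2 | h(m). Then
h(m+1) = 7^(m+1) + 1 = 7·(7^m + 1) - 6 = 7·h(m) - 6. The first term is divisible by 2 by the inductive hypothesis, and -6 is divisible by 2. Hence 2 | h(m+1).
By induction, the statement is established for all r ≥ 0.
Therefore the largest such d is 2.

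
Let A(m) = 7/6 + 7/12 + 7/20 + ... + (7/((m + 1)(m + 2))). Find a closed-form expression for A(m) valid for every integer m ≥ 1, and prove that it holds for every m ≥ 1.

We claim A(m) = 7m/(2(m + 2)) for all m ≥ 1.
Base step (m = 1): A(1) = 7/6, and the closed form gives 7/6. They agree.
Suppose the result is true for m = r, so A(r) = 7r/(2(r + 2)).
Then A(r+1) = A(r) + (7/((r + 2)(r + 3))) = (7r/(2(r + 2))) + (7/((r + 2)(r + 3))).
Simplifying, A(r+1) = 7(r + 1)/(2(r + 3)) = 7(r+1)/(2((r+1) + 2)),
which is the closed form with m = r+1.
By the principle of mathematical induction, the result holds for all m ≥ 1.

A(m) = 7m/(2(m + 2))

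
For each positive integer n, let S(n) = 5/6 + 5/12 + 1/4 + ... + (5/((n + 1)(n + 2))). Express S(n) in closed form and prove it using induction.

S(n) = 5n/(2(n + 2))

We claim S(n) = 5n/(2(n + 2)) for all n ≥ 1.
For the base case n = 1: S(1) = 5/6, and the closed form gives 5/6. They agree.
Inductive step: suppose the statement holds for some k ≥ 1, so S(k) = 5k/(2(k + 2)).
Then S(k+1) = S(k) + (5/((k + 2)(k + 3))) = (5k/(2(k + 2))) + (5/((k + 2)(k + 3))).
Simplifying, S(k+1) = 5(k + 1)/(2(k + 3)) = 5(k+1)/(2((k+1) + 2)),
which is the closed form with n = k+1.
This completes the induction.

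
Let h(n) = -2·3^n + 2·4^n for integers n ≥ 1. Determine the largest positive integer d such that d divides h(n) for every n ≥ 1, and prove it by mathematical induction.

d = 2

Computing the first values: h(1) = 2 and h(2) = 14; gcd(2, 14) = 2, so d ≤ 2.
We prove 2 | -2·3^n + 2·4^n for all n ≥ 1 by induction on n.
Base case (n = 1): h(1) = 2 = 2·(1), so 2 | h(1).
Suppose the result is true for n = p, i.e. 2 | h(p). Then
h(p+1) − 4·h(p) = (-2·3^(p+1) + 2·4^(p+1)) − 4·(-2·3^p + 2·4^p) = (-2)·3^p·(3 − 4) = (2)·3^p. Since 2 | h(p) by the inductive hypothesis, 2 | 4·h(p); and 2 | 2 since 2 = 2·1. Therefore 2 | h(p+1).
By induction, the statement is established for all n ≥ 1.
Therefore the largest such d is 2.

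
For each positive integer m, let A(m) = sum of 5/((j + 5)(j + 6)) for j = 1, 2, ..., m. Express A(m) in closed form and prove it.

A(m) = 5m/(6(m + 6))

We claim A(m) = 5m/(6(m + 6)) for all m ≥ 1.
Base case (m = 1): A(1) = 5/42, and the closed form gives 5/42. They agree.
Inductive step: assume the claim holds for m = j, so A(j) = 5j/(6(j + 6)).
Then A(j+1) = A(j) + (5/((j + 6)(j + 7))) = (5j/(6(j + 6))) + (5/((j + 6)(j + 7))).
Simplifying, A(j+1) = 5(j + 1)/(6(j + 7)) = 5(j+1)/(6((j+1) + 6)),
which is the closed form with m = j+1.
Hence, by induction on m, the claim holds for every m ≥ 1.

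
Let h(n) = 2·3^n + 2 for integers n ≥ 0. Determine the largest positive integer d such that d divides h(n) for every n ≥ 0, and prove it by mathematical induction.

Computing the first values: h(0) = 4 and h(1) = 8; gcd(4, 8) = 4, so d ≤ 4.
We prove 4 | 2·3^n + 2 for all n ≥ 0 by induction on n.
When n = 0: h(0) = 4 = 4·(1), so 4 | h(0).
Inductive step: assume the claim holds for n = m, i.e. 4 | h(m). Then
h(m+1) = 2·3^(m+1) + 2 = 3·(2·3^m + 2) - 4 = 3·h(m) - 4. The first term is divisible by 4 by the inductive hypothesis, and -4 is divisible by 4. Hence 4 | h(m+1).
By induction, the statement is established for all n ≥ 0.
Therefore the largest such d is 4.

d = 4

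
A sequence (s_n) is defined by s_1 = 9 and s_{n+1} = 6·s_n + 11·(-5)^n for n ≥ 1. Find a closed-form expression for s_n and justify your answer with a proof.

s_n = -(-5)^n + 4·6^(n - 1)

Computing the first terms: s_1 = 9, s_2 = -1, s_3 = 269. This suggests s_n = -(-5)^n + 4·6^(n - 1).
For the base case n = 1: the formula gives 9 = 9 = s_1.
Inductive step: suppose the statement holds for some i ≥ 1, so s_i = -(-5)^i + 4·6^(i - 1).
Then s_{i+1} = 6·s_i + 11·(-5)^i = 6·(-(-5)^i + 4·6^(i - 1)) + 11·(-5)^i = -(-5)^(i + 1) + 4·6^i = -(-5)^(i+1) + 4·6^((i+1) - 1),
which is the claimed formula at n = i+1.
Hence, by induction on n, the claim holds for every n ≥ 1.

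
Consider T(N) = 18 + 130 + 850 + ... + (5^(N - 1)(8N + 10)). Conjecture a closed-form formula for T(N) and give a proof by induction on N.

We claim T(N) = 2·5^N(N + 1) - 2 for all N ≥ 1.
When N = 1: T(1) = 18, and the closed form gives 18. They agree.
Inductive step: suppose the statement holds for some k ≥ 1, so T(k) = 2·5^k(k + 1) - 2.
Then T(k+1) = T(k) + (5^k(8k + 18)) = (2·5^k(k + 1) - 2) + (5^k(8k + 18)).
Simplifying, T(k+1) = 10·5^k·k + 20·5^k - 2 = 2·5^(k+1)((k+1) + 1) - 2,
which is the closed form with N = k+1.
By induction, the statement is established for all N ≥ 1.

T(N) = 2·5^N(N + 1) - 2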